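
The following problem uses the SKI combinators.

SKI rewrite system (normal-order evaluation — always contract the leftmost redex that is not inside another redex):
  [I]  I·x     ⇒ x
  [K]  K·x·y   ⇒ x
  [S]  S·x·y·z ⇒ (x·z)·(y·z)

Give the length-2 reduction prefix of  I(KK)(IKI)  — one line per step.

  start: I(KK)(IKI)
  →1  KK(IKI)
  →2  K

Answer: after 2 steps: K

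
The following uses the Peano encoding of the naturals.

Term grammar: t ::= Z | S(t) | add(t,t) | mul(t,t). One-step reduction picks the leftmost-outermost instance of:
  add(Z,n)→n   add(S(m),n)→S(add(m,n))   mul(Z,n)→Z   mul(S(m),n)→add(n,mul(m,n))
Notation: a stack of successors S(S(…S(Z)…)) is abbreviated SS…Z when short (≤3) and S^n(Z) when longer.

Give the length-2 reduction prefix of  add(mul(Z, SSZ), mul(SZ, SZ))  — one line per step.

Answer: after 2 steps: mul(SZ, SZ)

Working:
  start: add(mul(Z, SSZ), mul(SZ, SZ))
  →1  add(Z, mul(SZ, SZ))
  →2  mul(SZ, SZ)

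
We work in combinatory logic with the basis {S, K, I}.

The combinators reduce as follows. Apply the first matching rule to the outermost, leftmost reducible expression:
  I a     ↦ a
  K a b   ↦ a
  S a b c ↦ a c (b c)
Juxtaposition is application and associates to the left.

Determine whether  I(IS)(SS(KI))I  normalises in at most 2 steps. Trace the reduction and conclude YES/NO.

Answer: YES — reaches normal form S(SS(KI))I in 2 ≤ 2 steps

Working:
  start: I(IS)(SS(KI))I
  →1  IS(SS(KI))I
  →2  S(SS(KI))I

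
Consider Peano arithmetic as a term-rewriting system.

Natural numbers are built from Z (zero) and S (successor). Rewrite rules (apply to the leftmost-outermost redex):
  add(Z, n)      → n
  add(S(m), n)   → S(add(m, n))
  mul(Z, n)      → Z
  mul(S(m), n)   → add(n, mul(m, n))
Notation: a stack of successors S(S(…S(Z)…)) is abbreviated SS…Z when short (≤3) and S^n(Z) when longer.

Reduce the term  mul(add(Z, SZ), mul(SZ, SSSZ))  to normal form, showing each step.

  start: mul(add(Z, SZ), mul(SZ, SSSZ))
  →1  mul(SZ, mul(SZ, SSSZ))
  →2  add(mul(SZ, SSSZ), mul(Z, mul(SZ, SSSZ)))
  →3  add(add(SSSZ, mul(Z, SSSZ)), mul(Z, mul(SZ, SSSZ)))
  →4  add(S(add(SSZ, mul(Z, SSSZ))), mul(Z, mul(SZ, SSSZ)))
  →5  S(add(add(SSZ, mul(Z, SSSZ)), mul(Z, mul(SZ, SSSZ))))
  →6  S(add(S(add(SZ, mul(Z, SSSZ))), mul(Z, mul(SZ, SSSZ))))
  →7  S(S(add(add(SZ, mul(Z, SSSZ)), mul(Z, mul(SZ, SSSZ)))))
  →8  S(S(add(S(add(Z, mul(Z, SSSZ))), mul(Z, mul(SZ, SSSZ)))))
  →9  S(S(S(add(add(Z, mul(Z, SSSZ)), mul(Z, mul(SZ, SSSZ))))))
  →10  S(S(S(add(mul(Z, SSSZ), mul(Z, mul(SZ, SSSZ))))))
  →11  S(S(S(add(Z, mul(Z, mul(SZ, SSSZ))))))
  →12  S(S(S(mul(Z, mul(SZ, SSSZ)))))
  →13  SSSZ

Answer: normal form = SSSZ  (in 13 steps)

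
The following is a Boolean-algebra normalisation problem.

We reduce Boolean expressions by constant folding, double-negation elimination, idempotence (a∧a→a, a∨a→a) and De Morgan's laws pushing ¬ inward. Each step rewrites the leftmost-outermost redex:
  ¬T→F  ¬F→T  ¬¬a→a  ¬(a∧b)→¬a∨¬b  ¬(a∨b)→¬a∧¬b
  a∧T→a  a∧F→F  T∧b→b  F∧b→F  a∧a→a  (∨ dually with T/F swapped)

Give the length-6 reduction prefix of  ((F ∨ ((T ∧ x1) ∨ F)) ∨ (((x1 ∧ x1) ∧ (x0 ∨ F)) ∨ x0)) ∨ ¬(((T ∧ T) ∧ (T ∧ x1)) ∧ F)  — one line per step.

Answer: after 6 steps: (x1 ∨ ((x1 ∧ x0) ∨ x0)) ∨ (¬((T ∧ T) ∧ (T ∧ x1)) ∨ ¬F)

Reduction:
  start: ((F ∨ ((T ∧ x1) ∨ F)) ∨ (((x1 ∧ x1) ∧ (x0 ∨ F)) ∨ x0)) ∨ ¬(((T ∧ T) ∧ (T ∧ x1)) ∧ F)
  step 1: (((T ∧ x1) ∨ F) ∨ (((x1 ∧ x1) ∧ (x0 ∨ F)) ∨ x0)) ∨ ¬(((T ∧ T) ∧ (T ∧ x1)) ∧ F)
  step 2: ((T ∧ x1) ∨ (((x1 ∧ x1) ∧ (x0 ∨ F)) ∨ x0)) ∨ ¬(((T ∧ T) ∧ (T ∧ x1)) ∧ F)
  step 3: (x1 ∨ (((x1 ∧ x1) ∧ (x0 ∨ F)) ∨ x0)) ∨ ¬(((T ∧ T) ∧ (T ∧ x1)) ∧ F)
  step 4: (x1 ∨ ((x1 ∧ (x0 ∨ F)) ∨ x0)) ∨ ¬(((T ∧ T) ∧ (T ∧ x1)) ∧ F)
  step 5: (x1 ∨ ((x1 ∧ x0) ∨ x0)) ∨ ¬(((T ∧ T) ∧ (T ∧ x1)) ∧ F)
  step 6: (x1 ∨ ((x1 ∧ x0) ∨ x0)) ∨ (¬((T ∧ T) ∧ (T ∧ x1)) ∨ ¬F)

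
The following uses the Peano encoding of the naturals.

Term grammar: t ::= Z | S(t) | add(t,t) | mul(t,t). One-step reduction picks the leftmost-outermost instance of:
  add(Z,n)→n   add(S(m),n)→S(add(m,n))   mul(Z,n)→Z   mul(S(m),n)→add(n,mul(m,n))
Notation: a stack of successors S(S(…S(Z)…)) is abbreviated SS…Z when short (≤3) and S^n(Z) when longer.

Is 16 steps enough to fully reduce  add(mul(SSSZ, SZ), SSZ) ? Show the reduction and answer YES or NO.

  start: add(mul(SSSZ, SZ), SSZ)
  →1  add(add(SZ, mul(SSZ, SZ)), SSZ)
  →2  add(S(add(Z, mul(SSZ, SZ))), SSZ)
  →3  S(add(add(Z, mul(SSZ, SZ)), SSZ))
  →4  S(add(mul(SSZ, SZ), SSZ))
  →5  S(add(add(SZ, mul(SZ, SZ)), SSZ))
  →6  S(add(S(add(Z, mul(SZ, SZ))), SSZ))
  →7  S(S(add(add(Z, mul(SZ, SZ)), SSZ)))
  →8  S(S(add(mul(SZ, SZ), SSZ)))
  →9  S(S(add(add(SZ, mul(Z, SZ)), SSZ)))
  →10  S(S(add(S(add(Z, mul(Z, SZ))), SSZ)))
  →11  S(S(S(add(add(Z, mul(Z, SZ)), SSZ))))
  →12  S(S(S(add(mul(Z, SZ), SSZ))))
  →13  S(S(S(add(Z, SSZ))))
  →14  S^5(Z)

Answer: YES — reaches normal form S^5(Z) in 14 ≤ 16 steps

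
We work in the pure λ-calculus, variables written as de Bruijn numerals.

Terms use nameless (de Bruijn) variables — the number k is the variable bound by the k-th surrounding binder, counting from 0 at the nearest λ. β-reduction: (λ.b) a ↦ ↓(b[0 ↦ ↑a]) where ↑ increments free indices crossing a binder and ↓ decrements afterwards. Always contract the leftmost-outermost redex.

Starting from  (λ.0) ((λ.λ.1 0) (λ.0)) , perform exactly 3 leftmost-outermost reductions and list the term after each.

  start: (λ.0) ((λ.λ.1 0) (λ.0))
  step 1: (λ.λ.1 0) (λ.0)
  step 2: λ.(λ.0) 0
  step 3: λ.0

Answer: after 3 steps: λ.0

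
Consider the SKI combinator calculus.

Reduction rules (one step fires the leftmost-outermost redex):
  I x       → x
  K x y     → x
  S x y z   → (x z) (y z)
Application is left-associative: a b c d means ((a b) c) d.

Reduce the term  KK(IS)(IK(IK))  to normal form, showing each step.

Answer: normal form = K(KK)  (in 3 steps)

Reduction:
  start: KK(IS)(IK(IK))
  step 1: K(IK(IK))
  step 2: K(K(IK))
  step 3: K(KK)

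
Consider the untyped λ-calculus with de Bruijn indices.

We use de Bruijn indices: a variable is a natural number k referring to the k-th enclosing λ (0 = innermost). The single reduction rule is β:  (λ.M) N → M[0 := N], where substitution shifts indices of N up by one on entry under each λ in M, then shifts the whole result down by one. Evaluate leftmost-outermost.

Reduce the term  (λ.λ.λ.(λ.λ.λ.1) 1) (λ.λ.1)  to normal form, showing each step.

  start: (λ.λ.λ.(λ.λ.λ.1) 1) (λ.λ.1)
  →1  λ.λ.(λ.λ.λ.1) 1
  →2  λ.λ.λ.λ.1

Answer: normal form = λ.λ.λ.λ.1  (in 2 steps)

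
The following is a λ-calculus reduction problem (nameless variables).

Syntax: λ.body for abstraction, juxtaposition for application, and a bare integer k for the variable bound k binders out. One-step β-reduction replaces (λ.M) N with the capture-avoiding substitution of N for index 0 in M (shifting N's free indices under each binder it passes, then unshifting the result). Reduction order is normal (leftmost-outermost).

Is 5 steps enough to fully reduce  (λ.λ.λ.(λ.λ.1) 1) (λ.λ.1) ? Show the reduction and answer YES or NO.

Answer: YES — reaches normal form λ.λ.λ.2 in 2 ≤ 5 steps

Working:
  start: (λ.λ.λ.(λ.λ.1) 1) (λ.λ.1)
  [1] λ.λ.(λ.λ.1) 1
  [2] λ.λ.λ.2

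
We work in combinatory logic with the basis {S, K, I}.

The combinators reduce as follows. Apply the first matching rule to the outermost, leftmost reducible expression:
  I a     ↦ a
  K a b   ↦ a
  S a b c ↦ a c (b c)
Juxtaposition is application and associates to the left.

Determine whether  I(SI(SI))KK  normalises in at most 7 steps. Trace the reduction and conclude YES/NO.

Answer: YES — reaches normal form SIK in 4 ≤ 7 steps

Derivation:
  start: I(SI(SI))KK
  [1] SI(SI)KK
  [2] IK(SIK)K
  [3] K(SIK)K
  [4] SIK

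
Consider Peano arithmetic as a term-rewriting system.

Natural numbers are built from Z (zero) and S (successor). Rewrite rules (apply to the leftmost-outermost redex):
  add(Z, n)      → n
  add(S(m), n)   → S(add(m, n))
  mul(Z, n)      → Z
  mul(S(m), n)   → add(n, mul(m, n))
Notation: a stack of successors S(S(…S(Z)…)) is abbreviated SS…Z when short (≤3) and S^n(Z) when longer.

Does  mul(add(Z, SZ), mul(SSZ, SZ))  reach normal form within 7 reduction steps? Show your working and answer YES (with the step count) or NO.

  start: mul(add(Z, SZ), mul(SSZ, SZ))
  →1  mul(SZ, mul(SSZ, SZ))
  →2  add(mul(SSZ, SZ), mul(Z, mul(SSZ, SZ)))
  →3  add(add(SZ, mul(SZ, SZ)), mul(Z, mul(SSZ, SZ)))
  →4  add(S(add(Z, mul(SZ, SZ))), mul(Z, mul(SSZ, SZ)))
  →5  S(add(add(Z, mul(SZ, SZ)), mul(Z, mul(SSZ, SZ))))
  →6  S(add(mul(SZ, SZ), mul(Z, mul(SSZ, SZ))))
  →7  S(add(add(SZ, mul(Z, SZ)), mul(Z, mul(SSZ, SZ))))

Answer: NO — after 7 steps the term is S(add(add(SZ, mul(Z, SZ)), mul(Z, mul(SSZ, SZ)))), not yet normal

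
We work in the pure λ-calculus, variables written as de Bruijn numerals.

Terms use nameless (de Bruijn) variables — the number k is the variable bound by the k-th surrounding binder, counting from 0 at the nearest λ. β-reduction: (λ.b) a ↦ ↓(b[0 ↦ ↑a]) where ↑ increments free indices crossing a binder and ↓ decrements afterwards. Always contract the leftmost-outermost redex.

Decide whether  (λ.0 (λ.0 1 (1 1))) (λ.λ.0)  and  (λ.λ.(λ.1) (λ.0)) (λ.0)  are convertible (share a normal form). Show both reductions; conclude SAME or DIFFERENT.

Answer: SAME — A ⇓ λ.0, B ⇓ λ.0

Working:
Term A:
  start: (λ.0 (λ.0 1 (1 1))) (λ.λ.0)
  →1  (λ.λ.0) (λ.0 (λ.λ.0) ((λ.λ.0) (λ.λ.0)))
  →2  λ.0

Term B:
  start: (λ.λ.(λ.1) (λ.0)) (λ.0)
  →1  λ.(λ.1) (λ.0)
  →2  λ.0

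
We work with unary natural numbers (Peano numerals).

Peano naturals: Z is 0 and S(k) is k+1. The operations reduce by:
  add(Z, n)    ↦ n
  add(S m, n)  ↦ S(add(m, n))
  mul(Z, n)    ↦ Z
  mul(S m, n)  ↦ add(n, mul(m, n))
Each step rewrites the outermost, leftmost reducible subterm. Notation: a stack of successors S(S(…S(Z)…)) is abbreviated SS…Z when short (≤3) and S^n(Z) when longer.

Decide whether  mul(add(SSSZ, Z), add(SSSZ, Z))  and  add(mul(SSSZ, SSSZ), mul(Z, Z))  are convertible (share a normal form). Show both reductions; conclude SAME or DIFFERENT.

Answer: SAME — A ⇓ S^9(Z), B ⇓ S^9(Z)

Working:
Term A:
  start: mul(add(SSSZ, Z), add(SSSZ, Z))
  →1  mul(S(add(SSZ, Z)), add(SSSZ, Z))
  →2  add(add(SSSZ, Z), mul(add(SSZ, Z), add(SSSZ, Z)))
  →3  add(S(add(SSZ, Z)), mul(add(SSZ, Z), add(SSSZ, Z)))
  →4  S(add(add(SSZ, Z), mul(add(SSZ, Z), add(SSSZ, Z))))
  →5  S(add(S(add(SZ, Z)), mul(add(SSZ, Z), add(SSSZ, Z))))
  →6  S(S(add(add(SZ, Z), mul(add(SSZ, Z), add(SSSZ, Z)))))
  →7  S(S(add(S(add(Z, Z)), mul(add(SSZ, Z), add(SSSZ, Z)))))
  →8  S(S(S(add(add(Z, Z), mul(add(SSZ, Z), add(SSSZ, Z))))))
  →9  S(S(S(add(Z, mul(add(SSZ, Z), add(SSSZ, Z))))))
  →10  S(S(S(mul(add(SSZ, Z), add(SSSZ, Z)))))
  →11  S(S(S(mul(S(add(SZ, Z)), add(SSSZ, Z)))))
  →12  S(S(S(add(add(SSSZ, Z), mul(add(SZ, Z), add(SSSZ, Z))))))
  →13  S(S(S(add(S(add(SSZ, Z)), mul(add(SZ, Z), add(SSSZ, Z))))))
  →14  S(S(S(S(add(add(SSZ, Z), mul(add(SZ, Z), add(SSSZ, Z)))))))
  →15  S(S(S(S(add(S(add(SZ, Z)), mul(add(SZ, Z), add(SSSZ, Z)))))))
  →16  S(S(S(S(S(add(add(SZ, Z), mul(add(SZ, Z), add(SSSZ, Z))))))))
  →17  S(S(S(S(S(add(S(add(Z, Z)), mul(add(SZ, Z), add(SSSZ, Z))))))))
  →18  S(S(S(S(S(S(add(add(Z, Z), mul(add(SZ, Z), add(SSSZ, Z)))))))))
  →19  S(S(S(S(S(S(add(Z, mul(add(SZ, Z), add(SSSZ, Z)))))))))
  →20  S(S(S(S(S(S(mul(add(SZ, Z), add(SSSZ, Z))))))))
  →21  S(S(S(S(S(S(mul(S(add(Z, Z)), add(SSSZ, Z))))))))
  →22  S(S(S(S(S(S(add(add(SSSZ, Z), mul(add(Z, Z), add(SSSZ, Z)))))))))
  →23  S(S(S(S(S(S(add(S(add(SSZ, Z)), mul(add(Z, Z), add(SSSZ, Z)))))))))
  →24  S(S(S(S(S(S(S(add(add(SSZ, Z), mul(add(Z, Z), add(SSSZ, Z))))))))))
  →25  S(S(S(S(S(S(S(add(S(add(SZ, Z)), mul(add(Z, Z), add(SSSZ, Z))))))))))
  →26  S(S(S(S(S(S(S(S(add(add(SZ, Z), mul(add(Z, Z), add(SSSZ, Z)))))))))))
  →27  S(S(S(S(S(S(S(S(add(S(add(Z, Z)), mul(add(Z, Z), add(SSSZ, Z)))))))))))
  →28  S(S(S(S(S(S(S(S(S(add(add(Z, Z), mul(add(Z, Z), add(SSSZ, Z))))))))))))
  →29  S(S(S(S(S(S(S(S(S(add(Z, mul(add(Z, Z), add(SSSZ, Z))))))))))))
  →30  S(S(S(S(S(S(S(S(S(mul(add(Z, Z), add(SSSZ, Z)))))))))))
  →31  S(S(S(S(S(S(S(S(S(mul(Z, add(SSSZ, Z)))))))))))
  →32  S^9(Z)

Term B:
  start: add(mul(SSSZ, SSSZ), mul(Z, Z))
  →1  add(add(SSSZ, mul(SSZ, SSSZ)), mul(Z, Z))
  →2  add(S(add(SSZ, mul(SSZ, SSSZ))), mul(Z, Z))
  →3  S(add(add(SSZ, mul(SSZ, SSSZ)), mul(Z, Z)))
  →4  S(add(S(add(SZ, mul(SSZ, SSSZ))), mul(Z, Z)))
  →5  S(S(add(add(SZ, mul(SSZ, SSSZ)), mul(Z, Z))))
  →6  S(S(add(S(add(Z, mul(SSZ, SSSZ))), mul(Z, Z))))
  →7  S(S(S(add(add(Z, mul(SSZ, SSSZ)), mul(Z, Z)))))
  →8  S(S(S(add(mul(SSZ, SSSZ), mul(Z, Z)))))
  →9  S(S(S(add(add(SSSZ, mul(SZ, SSSZ)), mul(Z, Z)))))
  →10  S(S(S(add(S(add(SSZ, mul(SZ, SSSZ))), mul(Z, Z)))))
  →11  S(S(S(S(add(add(SSZ, mul(SZ, SSSZ)), mul(Z, Z))))))
  →12  S(S(S(S(add(S(add(SZ, mul(SZ, SSSZ))), mul(Z, Z))))))
  →13  S(S(S(S(S(add(add(SZ, mul(SZ, SSSZ)), mul(Z, Z)))))))
  →14  S(S(S(S(S(add(S(add(Z, mul(SZ, SSSZ))), mul(Z, Z)))))))
  →15  S(S(S(S(S(S(add(add(Z, mul(SZ, SSSZ)), mul(Z, Z))))))))
  →16  S(S(S(S(S(S(add(mul(SZ, SSSZ), mul(Z, Z))))))))
  →17  S(S(S(S(S(S(add(add(SSSZ, mul(Z, SSSZ)), mul(Z, Z))))))))
  →18  S(S(S(S(S(S(add(S(add(SSZ, mul(Z, SSSZ))), mul(Z, Z))))))))
  →19  S(S(S(S(S(S(S(add(add(SSZ, mul(Z, SSSZ)), mul(Z, Z)))))))))
  →20  S(S(S(S(S(S(S(add(S(add(SZ, mul(Z, SSSZ))), mul(Z, Z)))))))))
  →21  S(S(S(S(S(S(S(S(add(add(SZ, mul(Z, SSSZ)), mul(Z, Z))))))))))
  →22  S(S(S(S(S(S(S(S(add(S(add(Z, mul(Z, SSSZ))), mul(Z, Z))))))))))
  →23  S(S(S(S(S(S(S(S(S(add(add(Z, mul(Z, SSSZ)), mul(Z, Z)))))))))))
  →24  S(S(S(S(S(S(S(S(S(add(mul(Z, SSSZ), mul(Z, Z)))))))))))
  →25  S(S(S(S(S(S(S(S(S(add(Z, mul(Z, Z)))))))))))
  →26  S(S(S(S(S(S(S(S(S(mul(Z, Z))))))))))
  →27  S^9(Z)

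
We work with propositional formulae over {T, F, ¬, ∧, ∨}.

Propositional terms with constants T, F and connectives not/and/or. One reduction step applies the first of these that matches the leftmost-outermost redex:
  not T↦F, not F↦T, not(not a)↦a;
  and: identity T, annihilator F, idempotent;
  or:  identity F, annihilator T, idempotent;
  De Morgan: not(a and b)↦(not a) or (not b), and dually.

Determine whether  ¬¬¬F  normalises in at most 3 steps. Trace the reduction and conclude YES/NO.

  start: ¬¬¬F
  [1] ¬F
  [2] T

Answer: YES — reaches normal form T in 2 ≤ 3 steps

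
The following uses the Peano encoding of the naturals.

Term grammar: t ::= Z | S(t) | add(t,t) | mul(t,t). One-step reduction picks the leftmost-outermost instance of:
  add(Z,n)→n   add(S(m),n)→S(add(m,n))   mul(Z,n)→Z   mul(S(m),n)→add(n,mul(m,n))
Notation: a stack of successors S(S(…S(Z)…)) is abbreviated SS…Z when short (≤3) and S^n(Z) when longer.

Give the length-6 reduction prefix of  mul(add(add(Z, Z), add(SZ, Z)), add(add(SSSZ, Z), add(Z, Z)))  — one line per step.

Answer: after 6 steps: add(S(add(add(SSZ, Z), add(Z, Z))), mul(add(Z, Z), add(add(SSSZ, Z), add(Z, Z))))

Derivation:
  start: mul(add(add(Z, Z), add(SZ, Z)), add(add(SSSZ, Z), add(Z, Z)))
  →1  mul(add(Z, add(SZ, Z)), add(add(SSSZ, Z), add(Z, Z)))
  →2  mul(add(SZ, Z), add(add(SSSZ, Z), add(Z, Z)))
  →3  mul(S(add(Z, Z)), add(add(SSSZ, Z), add(Z, Z)))
  →4  add(add(add(SSSZ, Z), add(Z, Z)), mul(add(Z, Z), add(add(SSSZ, Z), add(Z, Z))))
  →5  add(add(S(add(SSZ, Z)), add(Z, Z)), mul(add(Z, Z), add(add(SSSZ, Z), add(Z, Z))))
  →6  add(S(add(add(SSZ, Z), add(Z, Z))), mul(add(Z, Z), add(add(SSSZ, Z), add(Z, Z))))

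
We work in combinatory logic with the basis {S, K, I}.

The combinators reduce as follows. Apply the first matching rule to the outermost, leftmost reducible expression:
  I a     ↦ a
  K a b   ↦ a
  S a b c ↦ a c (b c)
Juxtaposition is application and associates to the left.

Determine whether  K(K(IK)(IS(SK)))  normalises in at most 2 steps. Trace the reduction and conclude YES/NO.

Answer: YES — reaches normal form KK in 2 ≤ 2 steps

Working:
  start: K(K(IK)(IS(SK)))
  [1] K(IK)
  [2] KK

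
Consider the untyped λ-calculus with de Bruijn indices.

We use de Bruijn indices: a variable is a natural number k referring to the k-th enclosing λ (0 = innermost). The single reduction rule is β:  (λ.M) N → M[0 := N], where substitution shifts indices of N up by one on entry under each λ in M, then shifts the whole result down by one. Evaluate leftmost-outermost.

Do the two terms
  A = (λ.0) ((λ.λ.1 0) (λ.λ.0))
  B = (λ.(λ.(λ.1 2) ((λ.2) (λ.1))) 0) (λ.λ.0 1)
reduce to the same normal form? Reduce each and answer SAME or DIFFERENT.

Answer: DIFFERENT — A ⇓ λ.λ.0, B ⇓ λ.0 (λ.λ.0 1)

Derivation:
Term A:
  start: (λ.0) ((λ.λ.1 0) (λ.λ.0))
  step 1: (λ.λ.1 0) (λ.λ.0)
  step 2: λ.(λ.λ.0) 0
  step 3: λ.λ.0

Term B:
  start: (λ.(λ.(λ.1 2) ((λ.2) (λ.1))) 0) (λ.λ.0 1)
  step 1: (λ.(λ.1 (λ.λ.0 1)) ((λ.λ.λ.0 1) (λ.1))) (λ.λ.0 1)
  step 2: (λ.(λ.λ.0 1) (λ.λ.0 1)) ((λ.λ.λ.0 1) (λ.λ.λ.0 1))
  step 3: (λ.λ.0 1) (λ.λ.0 1)
  step 4: λ.0 (λ.λ.0 1)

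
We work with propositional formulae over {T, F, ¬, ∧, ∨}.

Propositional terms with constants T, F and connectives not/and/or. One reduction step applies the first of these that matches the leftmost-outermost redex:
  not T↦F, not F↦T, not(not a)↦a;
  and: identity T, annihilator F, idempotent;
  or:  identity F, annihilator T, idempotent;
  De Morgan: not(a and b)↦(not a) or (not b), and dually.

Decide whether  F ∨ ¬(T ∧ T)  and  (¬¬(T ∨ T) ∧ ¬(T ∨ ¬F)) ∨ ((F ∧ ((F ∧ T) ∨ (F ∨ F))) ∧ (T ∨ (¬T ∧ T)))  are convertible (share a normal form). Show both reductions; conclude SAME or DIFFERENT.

Term A:
  start: F ∨ ¬(T ∧ T)
  [1] ¬(T ∧ T)
  [2] ¬T ∨ ¬T
  [3] ¬T
  [4] F

Term B:
  start: (¬¬(T ∨ T) ∧ ¬(T ∨ ¬F)) ∨ ((F ∧ ((F ∧ T) ∨ (F ∨ F))) ∧ (T ∨ (¬T ∧ T)))
  [1] ((T ∨ T) ∧ ¬(T ∨ ¬F)) ∨ ((F ∧ ((F ∧ T) ∨ (F ∨ F))) ∧ (T ∨ (¬T ∧ T)))
  [2] (T ∧ ¬(T ∨ ¬F)) ∨ ((F ∧ ((F ∧ T) ∨ (F ∨ F))) ∧ (T ∨ (¬T ∧ T)))
  [3] ¬(T ∨ ¬F) ∨ ((F ∧ ((F ∧ T) ∨ (F ∨ F))) ∧ (T ∨ (¬T ∧ T)))
  [4] (¬T ∧ ¬¬F) ∨ ((F ∧ ((F ∧ T) ∨ (F ∨ F))) ∧ (T ∨ (¬T ∧ T)))
  [5] (F ∧ ¬¬F) ∨ ((F ∧ ((F ∧ T) ∨ (F ∨ F))) ∧ (T ∨ (¬T ∧ T)))
  [6] F ∨ ((F ∧ ((F ∧ T) ∨ (F ∨ F))) ∧ (T ∨ (¬T ∧ T)))
  [7] (F ∧ ((F ∧ T) ∨ (F ∨ F))) ∧ (T ∨ (¬T ∧ T))
  [8] F ∧ (T ∨ (¬T ∧ T))
  [9] F

Answer: SAME — A ⇓ F, B ⇓ F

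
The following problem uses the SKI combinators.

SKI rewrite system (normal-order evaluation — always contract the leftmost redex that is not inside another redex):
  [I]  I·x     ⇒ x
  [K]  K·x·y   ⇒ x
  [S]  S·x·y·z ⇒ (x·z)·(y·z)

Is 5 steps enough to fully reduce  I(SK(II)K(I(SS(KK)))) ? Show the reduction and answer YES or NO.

  start: I(SK(II)K(I(SS(KK))))
  →1  SK(II)K(I(SS(KK)))
  →2  KK(IIK)(I(SS(KK)))
  →3  K(I(SS(KK)))
  →4  K(SS(KK))

Answer: YES — reaches normal form K(SS(KK)) in 4 ≤ 5 steps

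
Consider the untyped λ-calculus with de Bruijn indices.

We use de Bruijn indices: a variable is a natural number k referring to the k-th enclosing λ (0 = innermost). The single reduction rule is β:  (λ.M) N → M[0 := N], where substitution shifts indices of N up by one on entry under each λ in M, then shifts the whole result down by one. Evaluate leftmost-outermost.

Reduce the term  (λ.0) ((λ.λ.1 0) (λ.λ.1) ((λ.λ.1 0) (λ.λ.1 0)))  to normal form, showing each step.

  start: (λ.0) ((λ.λ.1 0) (λ.λ.1) ((λ.λ.1 0) (λ.λ.1 0)))
  [1] (λ.λ.1 0) (λ.λ.1) ((λ.λ.1 0) (λ.λ.1 0))
  [2] (λ.(λ.λ.1) 0) ((λ.λ.1 0) (λ.λ.1 0))
  [3] (λ.λ.1) ((λ.λ.1 0) (λ.λ.1 0))
  [4] λ.(λ.λ.1 0) (λ.λ.1 0)
  [5] λ.λ.(λ.λ.1 0) 0
  [6] λ.λ.λ.1 0

Answer: normal form = λ.λ.λ.1 0  (in 6 steps)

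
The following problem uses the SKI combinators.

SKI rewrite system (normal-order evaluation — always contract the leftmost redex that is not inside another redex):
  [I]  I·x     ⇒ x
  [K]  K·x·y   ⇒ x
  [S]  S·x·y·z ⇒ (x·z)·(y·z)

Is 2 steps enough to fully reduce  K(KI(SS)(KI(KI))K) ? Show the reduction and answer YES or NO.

  start: K(KI(SS)(KI(KI))K)
  step 1: K(I(KI(KI))K)
  step 2: K(KI(KI)K)

Answer: NO — after 2 steps the term is K(KI(KI)K), not yet normal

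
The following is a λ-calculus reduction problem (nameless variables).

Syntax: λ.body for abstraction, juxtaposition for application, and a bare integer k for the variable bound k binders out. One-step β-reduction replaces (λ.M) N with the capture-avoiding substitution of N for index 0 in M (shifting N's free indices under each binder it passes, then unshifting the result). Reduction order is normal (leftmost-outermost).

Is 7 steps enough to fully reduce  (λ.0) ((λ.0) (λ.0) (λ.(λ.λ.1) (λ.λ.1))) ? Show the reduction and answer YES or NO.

Answer: YES — reaches normal form λ.λ.λ.λ.1 in 4 ≤ 7 steps

Reduction:
  start: (λ.0) ((λ.0) (λ.0) (λ.(λ.λ.1) (λ.λ.1)))
  →1  (λ.0) (λ.0) (λ.(λ.λ.1) (λ.λ.1))
  →2  (λ.0) (λ.(λ.λ.1) (λ.λ.1))
  →3  λ.(λ.λ.1) (λ.λ.1)
  →4  λ.λ.λ.λ.1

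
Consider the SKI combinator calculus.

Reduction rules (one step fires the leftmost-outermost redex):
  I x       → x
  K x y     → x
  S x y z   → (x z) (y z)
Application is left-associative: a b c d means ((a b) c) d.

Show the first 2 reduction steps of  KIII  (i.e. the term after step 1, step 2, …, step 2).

  start: KIII
  [1] II
  [2] I

Answer: after 2 steps: I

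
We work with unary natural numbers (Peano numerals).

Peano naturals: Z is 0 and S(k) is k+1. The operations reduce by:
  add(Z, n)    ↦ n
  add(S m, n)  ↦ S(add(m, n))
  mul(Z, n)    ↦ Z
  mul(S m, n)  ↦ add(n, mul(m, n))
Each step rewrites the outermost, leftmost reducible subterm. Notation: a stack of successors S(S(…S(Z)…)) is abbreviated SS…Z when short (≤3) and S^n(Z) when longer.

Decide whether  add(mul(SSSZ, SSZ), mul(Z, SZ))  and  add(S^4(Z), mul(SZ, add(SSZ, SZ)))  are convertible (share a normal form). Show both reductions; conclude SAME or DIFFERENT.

Term A:
  start: add(mul(SSSZ, SSZ), mul(Z, SZ))
  [1] add(add(SSZ, mul(SSZ, SSZ)), mul(Z, SZ))
  [2] add(S(add(SZ, mul(SSZ, SSZ))), mul(Z, SZ))
  [3] S(add(add(SZ, mul(SSZ, SSZ)), mul(Z, SZ)))
  [4] S(add(S(add(Z, mul(SSZ, SSZ))), mul(Z, SZ)))
  [5] S(S(add(add(Z, mul(SSZ, SSZ)), mul(Z, SZ))))
  [6] S(S(add(mul(SSZ, SSZ), mul(Z, SZ))))
  [7] S(S(add(add(SSZ, mul(SZ, SSZ)), mul(Z, SZ))))
  [8] S(S(add(S(add(SZ, mul(SZ, SSZ))), mul(Z, SZ))))
  [9] S(S(S(add(add(SZ, mul(SZ, SSZ)), mul(Z, SZ)))))
  [10] S(S(S(add(S(add(Z, mul(SZ, SSZ))), mul(Z, SZ)))))
  [11] S(S(S(S(add(add(Z, mul(SZ, SSZ)), mul(Z, SZ))))))
  [12] S(S(S(S(add(mul(SZ, SSZ), mul(Z, SZ))))))
  [13] S(S(S(S(add(add(SSZ, mul(Z, SSZ)), mul(Z, SZ))))))
  [14] S(S(S(S(add(S(add(SZ, mul(Z, SSZ))), mul(Z, SZ))))))
  [15] S(S(S(S(S(add(add(SZ, mul(Z, SSZ)), mul(Z, SZ)))))))
  [16] S(S(S(S(S(add(S(add(Z, mul(Z, SSZ))), mul(Z, SZ)))))))
  [17] S(S(S(S(S(S(add(add(Z, mul(Z, SSZ)), mul(Z, SZ))))))))
  [18] S(S(S(S(S(S(add(mul(Z, SSZ), mul(Z, SZ))))))))
  [19] S(S(S(S(S(S(add(Z, mul(Z, SZ))))))))
  [20] S(S(S(S(S(S(mul(Z, SZ)))))))
  [21] S^6(Z)

Term B:
  start: add(S^4(Z), mul(SZ, add(SSZ, SZ)))
  [1] S(add(SSSZ, mul(SZ, add(SSZ, SZ))))
  [2] S(S(add(SSZ, mul(SZ, add(SSZ, SZ)))))
  [3] S(S(S(add(SZ, mul(SZ, add(SSZ, SZ))))))
  [4] S(S(S(S(add(Z, mul(SZ, add(SSZ, SZ)))))))
  [5] S(S(S(S(mul(SZ, add(SSZ, SZ))))))
  [6] S(S(S(S(add(add(SSZ, SZ), mul(Z, add(SSZ, SZ)))))))
  [7] S(S(S(S(add(S(add(SZ, SZ)), mul(Z, add(SSZ, SZ)))))))
  [8] S(S(S(S(S(add(add(SZ, SZ), mul(Z, add(SSZ, SZ))))))))
  [9] S(S(S(S(S(add(S(add(Z, SZ)), mul(Z, add(SSZ, SZ))))))))
  [10] S(S(S(S(S(S(add(add(Z, SZ), mul(Z, add(SSZ, SZ)))))))))
  [11] S(S(S(S(S(S(add(SZ, mul(Z, add(SSZ, SZ)))))))))
  [12] S(S(S(S(S(S(S(add(Z, mul(Z, add(SSZ, SZ))))))))))
  [13] S(S(S(S(S(S(S(mul(Z, add(SSZ, SZ)))))))))
  [14] S^7(Z)

Answer: DIFFERENT — A ⇓ S^6(Z), B ⇓ S^7(Z)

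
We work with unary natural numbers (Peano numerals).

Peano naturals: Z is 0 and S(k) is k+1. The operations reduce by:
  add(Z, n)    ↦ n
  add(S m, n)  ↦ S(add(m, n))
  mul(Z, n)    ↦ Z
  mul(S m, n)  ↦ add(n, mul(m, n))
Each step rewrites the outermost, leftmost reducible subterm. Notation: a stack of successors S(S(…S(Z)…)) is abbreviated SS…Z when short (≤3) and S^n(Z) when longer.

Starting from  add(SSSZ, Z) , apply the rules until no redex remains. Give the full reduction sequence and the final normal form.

  start: add(SSSZ, Z)
  step 1: S(add(SSZ, Z))
  step 2: S(S(add(SZ, Z)))
  step 3: S(S(S(add(Z, Z))))
  step 4: SSSZ

Answer: normal form = SSSZ  (in 4 steps)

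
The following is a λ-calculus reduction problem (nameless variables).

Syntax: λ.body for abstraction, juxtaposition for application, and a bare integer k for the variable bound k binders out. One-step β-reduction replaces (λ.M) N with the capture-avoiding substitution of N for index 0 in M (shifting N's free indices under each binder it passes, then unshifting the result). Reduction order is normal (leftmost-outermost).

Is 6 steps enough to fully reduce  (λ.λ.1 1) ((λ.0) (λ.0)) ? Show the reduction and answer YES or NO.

Answer: YES — reaches normal form λ.λ.0 in 4 ≤ 6 steps

Derivation:
  start: (λ.λ.1 1) ((λ.0) (λ.0))
  [1] λ.(λ.0) (λ.0) ((λ.0) (λ.0))
  [2] λ.(λ.0) ((λ.0) (λ.0))
  [3] λ.(λ.0) (λ.0)
  [4] λ.λ.0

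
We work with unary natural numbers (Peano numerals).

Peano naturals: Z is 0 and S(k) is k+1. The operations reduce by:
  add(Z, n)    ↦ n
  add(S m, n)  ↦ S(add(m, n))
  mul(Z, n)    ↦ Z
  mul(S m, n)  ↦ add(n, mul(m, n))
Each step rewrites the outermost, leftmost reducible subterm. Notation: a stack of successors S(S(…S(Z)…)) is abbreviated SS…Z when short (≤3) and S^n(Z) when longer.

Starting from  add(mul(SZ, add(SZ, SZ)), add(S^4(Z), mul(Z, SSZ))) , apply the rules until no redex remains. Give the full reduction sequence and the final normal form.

Answer: normal form = S^6(Z)  (in 16 steps)

Working:
  start: add(mul(SZ, add(SZ, SZ)), add(S^4(Z), mul(Z, SSZ)))
  step 1: add(add(add(SZ, SZ), mul(Z, add(SZ, SZ))), add(S^4(Z), mul(Z, SSZ)))
  step 2: add(add(S(add(Z, SZ)), mul(Z, add(SZ, SZ))), add(S^4(Z), mul(Z, SSZ)))
  step 3: add(S(add(add(Z, SZ), mul(Z, add(SZ, SZ)))), add(S^4(Z), mul(Z, SSZ)))
  step 4: S(add(add(add(Z, SZ), mul(Z, add(SZ, SZ))), add(S^4(Z), mul(Z, SSZ))))
  step 5: S(add(add(SZ, mul(Z, add(SZ, SZ))), add(S^4(Z), mul(Z, SSZ))))
  step 6: S(add(S(add(Z, mul(Z, add(SZ, SZ)))), add(S^4(Z), mul(Z, SSZ))))
  step 7: S(S(add(add(Z, mul(Z, add(SZ, SZ))), add(S^4(Z), mul(Z, SSZ)))))
  step 8: S(S(add(mul(Z, add(SZ, SZ)), add(S^4(Z), mul(Z, SSZ)))))
  step 9: S(S(add(Z, add(S^4(Z), mul(Z, SSZ)))))
  step 10: S(S(add(S^4(Z), mul(Z, SSZ))))
  step 11: S(S(S(add(SSSZ, mul(Z, SSZ)))))
  step 12: S(S(S(S(add(SSZ, mul(Z, SSZ))))))
  step 13: S(S(S(S(S(add(SZ, mul(Z, SSZ)))))))
  step 14: S(S(S(S(S(S(add(Z, mul(Z, SSZ))))))))
  step 15: S(S(S(S(S(S(mul(Z, SSZ)))))))
  step 16: S^6(Z)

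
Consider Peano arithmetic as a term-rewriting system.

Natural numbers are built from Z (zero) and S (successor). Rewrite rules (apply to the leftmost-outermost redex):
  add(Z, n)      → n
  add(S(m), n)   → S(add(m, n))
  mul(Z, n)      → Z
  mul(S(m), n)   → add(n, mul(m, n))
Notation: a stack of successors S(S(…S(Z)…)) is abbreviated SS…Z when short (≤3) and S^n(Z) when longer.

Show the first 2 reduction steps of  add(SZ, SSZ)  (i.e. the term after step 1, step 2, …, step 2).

  start: add(SZ, SSZ)
  [1] S(add(Z, SSZ))
  [2] SSSZ

Answer: after 2 steps: SSSZ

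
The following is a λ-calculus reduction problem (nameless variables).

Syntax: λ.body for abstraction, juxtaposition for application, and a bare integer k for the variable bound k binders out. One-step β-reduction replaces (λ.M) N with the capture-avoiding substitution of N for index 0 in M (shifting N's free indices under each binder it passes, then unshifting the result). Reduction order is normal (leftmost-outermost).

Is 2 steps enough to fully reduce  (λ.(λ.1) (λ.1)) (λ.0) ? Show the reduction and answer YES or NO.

  start: (λ.(λ.1) (λ.1)) (λ.0)
  →1  (λ.λ.0) (λ.λ.0)
  →2  λ.0

Answer: YES — reaches normal form λ.0 in 2 ≤ 2 steps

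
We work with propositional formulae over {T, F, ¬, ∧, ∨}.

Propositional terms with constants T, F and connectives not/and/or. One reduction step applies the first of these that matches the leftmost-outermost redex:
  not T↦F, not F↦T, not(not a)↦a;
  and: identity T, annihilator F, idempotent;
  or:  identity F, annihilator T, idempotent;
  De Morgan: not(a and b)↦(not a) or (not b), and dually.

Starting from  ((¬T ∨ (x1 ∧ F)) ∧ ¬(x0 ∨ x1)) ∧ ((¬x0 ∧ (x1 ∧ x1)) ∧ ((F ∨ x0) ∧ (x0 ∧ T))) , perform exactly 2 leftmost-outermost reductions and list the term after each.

  start: ((¬T ∨ (x1 ∧ F)) ∧ ¬(x0 ∨ x1)) ∧ ((¬x0 ∧ (x1 ∧ x1)) ∧ ((F ∨ x0) ∧ (x0 ∧ T)))
  [1] ((F ∨ (x1 ∧ F)) ∧ ¬(x0 ∨ x1)) ∧ ((¬x0 ∧ (x1 ∧ x1)) ∧ ((F ∨ x0) ∧ (x0 ∧ T)))
  [2] ((x1 ∧ F) ∧ ¬(x0 ∨ x1)) ∧ ((¬x0 ∧ (x1 ∧ x1)) ∧ ((F ∨ x0) ∧ (x0 ∧ T)))

Answer: after 2 steps: ((x1 ∧ F) ∧ ¬(x0 ∨ x1)) ∧ ((¬x0 ∧ (x1 ∧ x1)) ∧ ((F ∨ x0) ∧ (x0 ∧ T)))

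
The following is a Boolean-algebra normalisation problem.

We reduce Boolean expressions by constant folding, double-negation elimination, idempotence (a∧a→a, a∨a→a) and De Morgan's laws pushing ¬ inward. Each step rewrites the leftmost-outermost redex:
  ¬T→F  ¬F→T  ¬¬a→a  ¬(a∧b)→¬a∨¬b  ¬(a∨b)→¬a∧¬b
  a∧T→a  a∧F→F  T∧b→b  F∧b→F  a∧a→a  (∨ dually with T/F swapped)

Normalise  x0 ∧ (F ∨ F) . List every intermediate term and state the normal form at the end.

Answer: normal form = F  (in 2 steps)

Derivation:
  start: x0 ∧ (F ∨ F)
  [1] x0 ∧ F
  [2] F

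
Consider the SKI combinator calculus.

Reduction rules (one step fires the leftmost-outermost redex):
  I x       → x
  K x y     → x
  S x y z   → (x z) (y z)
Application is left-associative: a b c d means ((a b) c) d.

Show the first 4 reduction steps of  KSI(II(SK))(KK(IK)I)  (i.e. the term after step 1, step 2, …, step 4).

  start: KSI(II(SK))(KK(IK)I)
  step 1: S(II(SK))(KK(IK)I)
  step 2: S(I(SK))(KK(IK)I)
  step 3: S(SK)(KK(IK)I)
  step 4: S(SK)(KI)

Answer: after 4 steps: S(SK)(KI)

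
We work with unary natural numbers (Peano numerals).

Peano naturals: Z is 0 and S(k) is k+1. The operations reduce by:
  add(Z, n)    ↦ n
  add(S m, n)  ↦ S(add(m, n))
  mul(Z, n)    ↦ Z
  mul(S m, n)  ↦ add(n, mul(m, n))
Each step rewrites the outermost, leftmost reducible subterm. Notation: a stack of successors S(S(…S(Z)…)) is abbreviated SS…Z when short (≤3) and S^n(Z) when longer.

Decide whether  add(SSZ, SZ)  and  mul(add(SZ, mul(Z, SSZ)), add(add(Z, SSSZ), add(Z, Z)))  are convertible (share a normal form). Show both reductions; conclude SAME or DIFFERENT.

Term A:
  start: add(SSZ, SZ)
  →1  S(add(SZ, SZ))
  →2  S(S(add(Z, SZ)))
  →3  SSSZ

Term B:
  start: mul(add(SZ, mul(Z, SSZ)), add(add(Z, SSSZ), add(Z, Z)))
  →1  mul(S(add(Z, mul(Z, SSZ))), add(add(Z, SSSZ), add(Z, Z)))
  →2  add(add(add(Z, SSSZ), add(Z, Z)), mul(add(Z, mul(Z, SSZ)), add(add(Z, SSSZ), add(Z, Z))))
  →3  add(add(SSSZ, add(Z, Z)), mul(add(Z, mul(Z, SSZ)), add(add(Z, SSSZ), add(Z, Z))))
  →4  add(S(add(SSZ, add(Z, Z))), mul(add(Z, mul(Z, SSZ)), add(add(Z, SSSZ), add(Z, Z))))
  →5  S(add(add(SSZ, add(Z, Z)), mul(add(Z, mul(Z, SSZ)), add(add(Z, SSSZ), add(Z, Z)))))
  →6  S(add(S(add(SZ, add(Z, Z))), mul(add(Z, mul(Z, SSZ)), add(add(Z, SSSZ), add(Z, Z)))))
  →7  S(S(add(add(SZ, add(Z, Z)), mul(add(Z, mul(Z, SSZ)), add(add(Z, SSSZ), add(Z, Z))))))
  →8  S(S(add(S(add(Z, add(Z, Z))), mul(add(Z, mul(Z, SSZ)), add(add(Z, SSSZ), add(Z, Z))))))
  →9  S(S(S(add(add(Z, add(Z, Z)), mul(add(Z, mul(Z, SSZ)), add(add(Z, SSSZ), add(Z, Z)))))))
  →10  S(S(S(add(add(Z, Z), mul(add(Z, mul(Z, SSZ)), add(add(Z, SSSZ), add(Z, Z)))))))
  →11  S(S(S(add(Z, mul(add(Z, mul(Z, SSZ)), add(add(Z, SSSZ), add(Z, Z)))))))
  →12  S(S(S(mul(add(Z, mul(Z, SSZ)), add(add(Z, SSSZ), add(Z, Z))))))
  →13  S(S(S(mul(mul(Z, SSZ), add(add(Z, SSSZ), add(Z, Z))))))
  →14  S(S(S(mul(Z, add(add(Z, SSSZ), add(Z, Z))))))
  →15  SSSZ

Answer: SAME — A ⇓ SSSZ, B ⇓ SSSZ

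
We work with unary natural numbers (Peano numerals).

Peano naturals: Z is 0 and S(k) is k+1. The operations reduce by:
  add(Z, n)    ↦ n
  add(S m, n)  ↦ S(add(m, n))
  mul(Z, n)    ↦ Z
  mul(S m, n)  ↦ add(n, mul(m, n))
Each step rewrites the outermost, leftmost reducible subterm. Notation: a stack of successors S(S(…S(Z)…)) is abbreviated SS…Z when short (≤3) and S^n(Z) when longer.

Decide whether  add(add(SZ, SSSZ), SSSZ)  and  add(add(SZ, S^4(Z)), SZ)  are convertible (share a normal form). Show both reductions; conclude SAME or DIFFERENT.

Term A:
  start: add(add(SZ, SSSZ), SSSZ)
  →1  add(S(add(Z, SSSZ)), SSSZ)
  →2  S(add(add(Z, SSSZ), SSSZ))
  →3  S(add(SSSZ, SSSZ))
  →4  S(S(add(SSZ, SSSZ)))
  →5  S(S(S(add(SZ, SSSZ))))
  →6  S(S(S(S(add(Z, SSSZ)))))
  →7  S^7(Z)

Term B:
  start: add(add(SZ, S^4(Z)), SZ)
  →1  add(S(add(Z, S^4(Z))), SZ)
  →2  S(add(add(Z, S^4(Z)), SZ))
  →3  S(add(S^4(Z), SZ))
  →4  S(S(add(SSSZ, SZ)))
  →5  S(S(S(add(SSZ, SZ))))
  →6  S(S(S(S(add(SZ, SZ)))))
  →7  S(S(S(S(S(add(Z, SZ))))))
  →8  S^6(Z)

Answer: DIFFERENT — A ⇓ S^7(Z), B ⇓ S^6(Z)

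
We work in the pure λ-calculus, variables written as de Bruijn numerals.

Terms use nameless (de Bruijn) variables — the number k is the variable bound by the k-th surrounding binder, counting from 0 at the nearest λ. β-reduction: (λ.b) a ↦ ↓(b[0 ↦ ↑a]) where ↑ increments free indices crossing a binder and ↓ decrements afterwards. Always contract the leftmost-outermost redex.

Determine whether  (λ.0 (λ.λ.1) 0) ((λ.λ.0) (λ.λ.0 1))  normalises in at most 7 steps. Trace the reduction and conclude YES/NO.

  start: (λ.0 (λ.λ.1) 0) ((λ.λ.0) (λ.λ.0 1))
  step 1: (λ.λ.0) (λ.λ.0 1) (λ.λ.1) ((λ.λ.0) (λ.λ.0 1))
  step 2: (λ.0) (λ.λ.1) ((λ.λ.0) (λ.λ.0 1))
  step 3: (λ.λ.1) ((λ.λ.0) (λ.λ.0 1))
  step 4: λ.(λ.λ.0) (λ.λ.0 1)
  step 5: λ.λ.0

Answer: YES — reaches normal form λ.λ.0 in 5 ≤ 7 steps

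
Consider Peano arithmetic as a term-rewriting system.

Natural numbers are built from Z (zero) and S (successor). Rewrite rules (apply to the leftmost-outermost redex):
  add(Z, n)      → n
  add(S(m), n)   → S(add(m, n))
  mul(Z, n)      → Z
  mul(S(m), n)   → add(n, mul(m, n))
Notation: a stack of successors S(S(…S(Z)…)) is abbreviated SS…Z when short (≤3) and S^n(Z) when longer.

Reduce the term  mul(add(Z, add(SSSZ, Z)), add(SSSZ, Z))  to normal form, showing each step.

Answer: normal form = S^9(Z)  (in 33 steps)

Working:
  start: mul(add(Z, add(SSSZ, Z)), add(SSSZ, Z))
  step 1: mul(add(SSSZ, Z), add(SSSZ, Z))
  step 2: mul(S(add(SSZ, Z)), add(SSSZ, Z))
  step 3: add(add(SSSZ, Z), mul(add(SSZ, Z), add(SSSZ, Z)))
  step 4: add(S(add(SSZ, Z)), mul(add(SSZ, Z), add(SSSZ, Z)))
  step 5: S(add(add(SSZ, Z), mul(add(SSZ, Z), add(SSSZ, Z))))
  step 6: S(add(S(add(SZ, Z)), mul(add(SSZ, Z), add(SSSZ, Z))))
  step 7: S(S(add(add(SZ, Z), mul(add(SSZ, Z), add(SSSZ, Z)))))
  step 8: S(S(add(S(add(Z, Z)), mul(add(SSZ, Z), add(SSSZ, Z)))))
  step 9: S(S(S(add(add(Z, Z), mul(add(SSZ, Z), add(SSSZ, Z))))))
  step 10: S(S(S(add(Z, mul(add(SSZ, Z), add(SSSZ, Z))))))
  step 11: S(S(S(mul(add(SSZ, Z), add(SSSZ, Z)))))
  step 12: S(S(S(mul(S(add(SZ, Z)), add(SSSZ, Z)))))
  step 13: S(S(S(add(add(SSSZ, Z), mul(add(SZ, Z), add(SSSZ, Z))))))
  step 14: S(S(S(add(S(add(SSZ, Z)), mul(add(SZ, Z), add(SSSZ, Z))))))
  step 15: S(S(S(S(add(add(SSZ, Z), mul(add(SZ, Z), add(SSSZ, Z)))))))
  step 16: S(S(S(S(add(S(add(SZ, Z)), mul(add(SZ, Z), add(SSSZ, Z)))))))
  step 17: S(S(S(S(S(add(add(SZ, Z), mul(add(SZ, Z), add(SSSZ, Z))))))))
  step 18: S(S(S(S(S(add(S(add(Z, Z)), mul(add(SZ, Z), add(SSSZ, Z))))))))
  step 19: S(S(S(S(S(S(add(add(Z, Z), mul(add(SZ, Z), add(SSSZ, Z)))))))))
  step 20: S(S(S(S(S(S(add(Z, mul(add(SZ, Z), add(SSSZ, Z)))))))))
  step 21: S(S(S(S(S(S(mul(add(SZ, Z), add(SSSZ, Z))))))))
  step 22: S(S(S(S(S(S(mul(S(add(Z, Z)), add(SSSZ, Z))))))))
  step 23: S(S(S(S(S(S(add(add(SSSZ, Z), mul(add(Z, Z), add(SSSZ, Z)))))))))
  step 24: S(S(S(S(S(S(add(S(add(SSZ, Z)), mul(add(Z, Z), add(SSSZ, Z)))))))))
  step 25: S(S(S(S(S(S(S(add(add(SSZ, Z), mul(add(Z, Z), add(SSSZ, Z))))))))))
  step 26: S(S(S(S(S(S(S(add(S(add(SZ, Z)), mul(add(Z, Z), add(SSSZ, Z))))))))))
  step 27: S(S(S(S(S(S(S(S(add(add(SZ, Z), mul(add(Z, Z), add(SSSZ, Z)))))))))))
  step 28: S(S(S(S(S(S(S(S(add(S(add(Z, Z)), mul(add(Z, Z), add(SSSZ, Z)))))))))))
  step 29: S(S(S(S(S(S(S(S(S(add(add(Z, Z), mul(add(Z, Z), add(SSSZ, Z))))))))))))
  step 30: S(S(S(S(S(S(S(S(S(add(Z, mul(add(Z, Z), add(SSSZ, Z))))))))))))
  step 31: S(S(S(S(S(S(S(S(S(mul(add(Z, Z), add(SSSZ, Z)))))))))))
  step 32: S(S(S(S(S(S(S(S(S(mul(Z, add(SSSZ, Z)))))))))))
  step 33: S^9(Z)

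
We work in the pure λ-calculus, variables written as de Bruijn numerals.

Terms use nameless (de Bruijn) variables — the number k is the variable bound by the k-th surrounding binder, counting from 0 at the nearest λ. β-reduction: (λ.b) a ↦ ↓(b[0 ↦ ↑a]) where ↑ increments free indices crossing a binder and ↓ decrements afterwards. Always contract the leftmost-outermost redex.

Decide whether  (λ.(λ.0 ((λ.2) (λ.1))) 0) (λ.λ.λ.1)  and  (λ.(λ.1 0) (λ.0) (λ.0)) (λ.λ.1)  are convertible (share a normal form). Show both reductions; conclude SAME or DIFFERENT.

Term A:
  start: (λ.(λ.0 ((λ.2) (λ.1))) 0) (λ.λ.λ.1)
  →1  (λ.0 ((λ.λ.λ.λ.1) (λ.1))) (λ.λ.λ.1)
  →2  (λ.λ.λ.1) ((λ.λ.λ.λ.1) (λ.λ.λ.λ.1))
  →3  λ.λ.1

Term B:
  start: (λ.(λ.1 0) (λ.0) (λ.0)) (λ.λ.1)
  →1  (λ.(λ.λ.1) 0) (λ.0) (λ.0)
  →2  (λ.λ.1) (λ.0) (λ.0)
  →3  (λ.λ.0) (λ.0)
  →4  λ.0

Answer: DIFFERENT — A ⇓ λ.λ.1, B ⇓ λ.0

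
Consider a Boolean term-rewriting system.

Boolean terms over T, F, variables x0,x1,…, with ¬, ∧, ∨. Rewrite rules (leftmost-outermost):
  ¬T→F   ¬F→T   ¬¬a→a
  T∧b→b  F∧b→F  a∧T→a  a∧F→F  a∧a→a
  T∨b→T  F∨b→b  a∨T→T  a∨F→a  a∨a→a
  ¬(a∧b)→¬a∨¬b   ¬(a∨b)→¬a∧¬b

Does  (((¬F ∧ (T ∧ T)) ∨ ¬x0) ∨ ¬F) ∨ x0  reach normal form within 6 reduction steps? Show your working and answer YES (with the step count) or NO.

  start: (((¬F ∧ (T ∧ T)) ∨ ¬x0) ∨ ¬F) ∨ x0
  step 1: (((T ∧ (T ∧ T)) ∨ ¬x0) ∨ ¬F) ∨ x0
  step 2: (((T ∧ T) ∨ ¬x0) ∨ ¬F) ∨ x0
  step 3: ((T ∨ ¬x0) ∨ ¬F) ∨ x0
  step 4: (T ∨ ¬F) ∨ x0
  step 5: T ∨ x0
  step 6: T

Answer: YES — reaches normal form T in 6 ≤ 6 steps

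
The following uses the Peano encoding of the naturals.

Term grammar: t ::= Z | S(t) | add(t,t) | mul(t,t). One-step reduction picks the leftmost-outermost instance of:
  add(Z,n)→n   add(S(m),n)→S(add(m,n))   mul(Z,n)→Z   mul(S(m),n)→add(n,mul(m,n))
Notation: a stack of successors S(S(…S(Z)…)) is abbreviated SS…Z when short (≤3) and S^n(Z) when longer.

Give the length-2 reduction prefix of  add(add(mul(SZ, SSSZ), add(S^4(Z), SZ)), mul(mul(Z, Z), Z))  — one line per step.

Answer: after 2 steps: add(add(S(add(SSZ, mul(Z, SSSZ))), add(S^4(Z), SZ)), mul(mul(Z, Z), Z))

Reduction:
  start: add(add(mul(SZ, SSSZ), add(S^4(Z), SZ)), mul(mul(Z, Z), Z))
  →1  add(add(add(SSSZ, mul(Z, SSSZ)), add(S^4(Z), SZ)), mul(mul(Z, Z), Z))
  →2  add(add(S(add(SSZ, mul(Z, SSSZ))), add(S^4(Z), SZ)), mul(mul(Z, Z), Z))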